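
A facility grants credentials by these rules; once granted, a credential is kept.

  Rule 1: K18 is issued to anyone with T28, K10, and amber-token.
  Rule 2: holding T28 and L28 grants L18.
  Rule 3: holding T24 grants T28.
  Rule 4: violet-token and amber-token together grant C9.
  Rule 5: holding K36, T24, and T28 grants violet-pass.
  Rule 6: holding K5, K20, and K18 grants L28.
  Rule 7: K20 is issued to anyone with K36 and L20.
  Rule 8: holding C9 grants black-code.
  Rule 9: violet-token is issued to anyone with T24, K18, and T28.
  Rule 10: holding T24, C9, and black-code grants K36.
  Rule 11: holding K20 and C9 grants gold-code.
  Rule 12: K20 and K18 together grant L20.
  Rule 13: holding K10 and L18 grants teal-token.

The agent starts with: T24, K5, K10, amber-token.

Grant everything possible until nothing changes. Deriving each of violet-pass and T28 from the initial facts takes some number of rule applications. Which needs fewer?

T28

T28: Holding T24 grants T28 (Rule 3). [1 rule application]
violet-pass: Holding T24 grants T28 (Rule 3). Holding T28, K10, and amber-token grants K18 (Rule 1). Holding T24, K18, and T28 grants violet-token (Rule 9). Holding violet-token and amber-token grants C9 (Rule 4). Holding C9 grants black-code (Rule 8). Holding T24, C9, and black-code grants K36 (Rule 10). Holding K36, T24, and T28 grants violet-pass (Rule 5). [7 rule applications]
T28 needs fewer.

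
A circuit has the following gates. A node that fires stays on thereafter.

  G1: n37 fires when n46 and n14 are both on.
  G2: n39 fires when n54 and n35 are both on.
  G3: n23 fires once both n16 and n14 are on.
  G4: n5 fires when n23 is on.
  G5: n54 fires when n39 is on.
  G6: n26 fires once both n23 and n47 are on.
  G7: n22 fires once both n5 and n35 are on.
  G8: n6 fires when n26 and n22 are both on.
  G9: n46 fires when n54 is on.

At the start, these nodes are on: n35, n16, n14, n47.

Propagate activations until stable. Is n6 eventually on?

n16 and n14 are on, so n23 fires (G3).
G6: n23 and n47 on → n26 on.
G4: n23 on → n5 on.
G7: n5 and n35 on → n22 on.
n26 and n22 are on, so n6 fires (G8).

Yes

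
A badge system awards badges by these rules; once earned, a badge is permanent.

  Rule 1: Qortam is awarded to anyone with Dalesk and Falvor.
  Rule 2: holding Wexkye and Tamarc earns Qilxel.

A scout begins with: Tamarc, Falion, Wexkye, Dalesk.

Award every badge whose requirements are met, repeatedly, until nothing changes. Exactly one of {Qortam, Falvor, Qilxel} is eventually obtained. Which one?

Qilxel

With Wexkye and Tamarc, Qilxel is earned (Rule 2).
Qortam would need Dalesk and Falvor (Rule 1), but Falvor is never earned. No rule produces Falvor, and it is not given.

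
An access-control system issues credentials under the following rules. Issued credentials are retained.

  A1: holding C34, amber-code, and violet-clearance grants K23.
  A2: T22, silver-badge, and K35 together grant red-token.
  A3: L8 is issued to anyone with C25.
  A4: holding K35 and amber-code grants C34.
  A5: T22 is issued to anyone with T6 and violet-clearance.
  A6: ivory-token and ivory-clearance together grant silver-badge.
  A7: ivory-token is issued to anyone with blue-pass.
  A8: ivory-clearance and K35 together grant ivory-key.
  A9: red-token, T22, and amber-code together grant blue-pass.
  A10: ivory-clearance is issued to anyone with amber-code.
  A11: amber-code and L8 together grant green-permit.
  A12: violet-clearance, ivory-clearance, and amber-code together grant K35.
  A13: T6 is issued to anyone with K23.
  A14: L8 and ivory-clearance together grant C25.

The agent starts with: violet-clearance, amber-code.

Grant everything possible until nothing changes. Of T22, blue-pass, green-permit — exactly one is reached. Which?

T22

Holding amber-code grants ivory-clearance (A10).
Holding violet-clearance, ivory-clearance, and amber-code grants K35 (A12).
Holding K35 and amber-code grants C34 (A4).
Holding C34, amber-code, and violet-clearance grants K23 (A1).
Holding K23 grants T6 (A13).
Holding T6 and violet-clearance grants T22 (A5).
green-permit would need amber-code and L8 (A11), but L8 is never granted. blue-pass would need red-token, T22, and amber-code (A9), but red-token is never granted.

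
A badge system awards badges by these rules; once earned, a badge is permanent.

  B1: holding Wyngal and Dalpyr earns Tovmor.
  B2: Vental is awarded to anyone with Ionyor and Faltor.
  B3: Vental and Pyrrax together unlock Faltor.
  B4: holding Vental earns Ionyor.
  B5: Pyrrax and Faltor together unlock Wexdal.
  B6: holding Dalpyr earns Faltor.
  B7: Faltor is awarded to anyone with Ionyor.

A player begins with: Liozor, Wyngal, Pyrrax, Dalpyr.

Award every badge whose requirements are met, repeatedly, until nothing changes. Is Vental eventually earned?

Vental would need Ionyor and Faltor (B2), but Ionyor is never earned.

No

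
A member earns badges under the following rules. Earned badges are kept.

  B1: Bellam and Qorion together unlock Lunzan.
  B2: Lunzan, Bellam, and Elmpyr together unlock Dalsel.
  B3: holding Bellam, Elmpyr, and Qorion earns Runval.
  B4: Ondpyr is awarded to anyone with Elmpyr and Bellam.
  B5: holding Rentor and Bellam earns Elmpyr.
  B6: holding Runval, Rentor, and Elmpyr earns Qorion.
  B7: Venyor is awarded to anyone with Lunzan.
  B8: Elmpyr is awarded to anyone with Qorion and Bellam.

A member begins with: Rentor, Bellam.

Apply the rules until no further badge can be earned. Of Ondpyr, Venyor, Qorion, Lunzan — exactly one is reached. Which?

Ondpyr

With Rentor and Bellam, Elmpyr is earned (B5).
With Elmpyr and Bellam, Ondpyr is earned (B4).
Venyor would need Lunzan (B7), but Lunzan is never earned. Qorion would need Runval, Rentor, and Elmpyr (B6), but Runval is never earned. Lunzan would need Bellam and Qorion (B1), but Qorion is never earned.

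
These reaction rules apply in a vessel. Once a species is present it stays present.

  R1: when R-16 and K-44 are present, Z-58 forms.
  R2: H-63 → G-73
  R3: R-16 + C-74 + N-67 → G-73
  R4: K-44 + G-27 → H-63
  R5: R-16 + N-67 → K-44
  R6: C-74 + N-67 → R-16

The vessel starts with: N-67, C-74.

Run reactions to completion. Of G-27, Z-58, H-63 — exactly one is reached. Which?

C-74 and N-67 present → R-16 forms (R6).
R-16 and N-67 present → K-44 forms (R5).
R-16 and K-44 present → Z-58 forms (R1).
No rule produces G-27, and it is not given. H-63 would need K-44 and G-27 (R4), but G-27 never forms.

Z-58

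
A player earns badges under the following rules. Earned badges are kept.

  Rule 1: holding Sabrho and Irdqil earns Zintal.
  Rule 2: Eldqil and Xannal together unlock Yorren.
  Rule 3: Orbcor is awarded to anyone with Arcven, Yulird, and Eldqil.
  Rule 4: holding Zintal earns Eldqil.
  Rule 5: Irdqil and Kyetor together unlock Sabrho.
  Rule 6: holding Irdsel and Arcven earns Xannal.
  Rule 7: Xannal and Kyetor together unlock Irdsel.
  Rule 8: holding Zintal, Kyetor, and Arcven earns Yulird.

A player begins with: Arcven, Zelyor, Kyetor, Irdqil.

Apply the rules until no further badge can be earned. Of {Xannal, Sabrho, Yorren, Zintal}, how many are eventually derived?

With Irdqil and Kyetor, Sabrho is earned (Rule 5).
With Sabrho and Irdqil, Zintal is earned (Rule 1).
Xannal would need Irdsel and Arcven (Rule 6), but Irdsel is never earned.
Sabrho: reached.
Yorren would need Eldqil and Xannal (Rule 2), but Xannal is never earned.
Zintal: reached.
Reached: Sabrho and Zintal — 2 of the 4.

2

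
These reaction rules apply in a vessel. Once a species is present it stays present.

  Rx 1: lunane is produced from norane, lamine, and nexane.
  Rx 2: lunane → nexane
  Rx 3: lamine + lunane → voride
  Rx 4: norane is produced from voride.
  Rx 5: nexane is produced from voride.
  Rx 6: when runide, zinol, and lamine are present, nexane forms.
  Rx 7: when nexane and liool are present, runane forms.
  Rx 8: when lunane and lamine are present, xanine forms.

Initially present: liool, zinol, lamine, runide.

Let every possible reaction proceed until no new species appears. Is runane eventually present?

runide, zinol, and lamine present → nexane forms (Rx 6).
nexane and liool present → runane forms (Rx 7).

Yes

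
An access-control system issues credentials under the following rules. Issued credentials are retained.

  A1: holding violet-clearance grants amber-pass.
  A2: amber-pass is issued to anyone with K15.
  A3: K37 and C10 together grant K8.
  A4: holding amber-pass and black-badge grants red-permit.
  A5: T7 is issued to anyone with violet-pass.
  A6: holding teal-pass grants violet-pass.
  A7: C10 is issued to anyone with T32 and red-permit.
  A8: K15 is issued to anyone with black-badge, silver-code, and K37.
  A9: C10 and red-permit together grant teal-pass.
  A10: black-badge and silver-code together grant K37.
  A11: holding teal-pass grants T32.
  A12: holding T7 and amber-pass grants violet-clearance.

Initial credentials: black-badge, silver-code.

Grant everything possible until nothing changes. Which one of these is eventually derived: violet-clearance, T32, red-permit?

red-permit

Holding black-badge and silver-code grants K37 (A10).
Holding black-badge, silver-code, and K37 grants K15 (A8).
Holding K15 grants amber-pass (A2).
Holding amber-pass and black-badge grants red-permit (A4).
T32 would need teal-pass (A11), but teal-pass is never granted. violet-clearance would need T7 and amber-pass (A12), but T7 is never granted.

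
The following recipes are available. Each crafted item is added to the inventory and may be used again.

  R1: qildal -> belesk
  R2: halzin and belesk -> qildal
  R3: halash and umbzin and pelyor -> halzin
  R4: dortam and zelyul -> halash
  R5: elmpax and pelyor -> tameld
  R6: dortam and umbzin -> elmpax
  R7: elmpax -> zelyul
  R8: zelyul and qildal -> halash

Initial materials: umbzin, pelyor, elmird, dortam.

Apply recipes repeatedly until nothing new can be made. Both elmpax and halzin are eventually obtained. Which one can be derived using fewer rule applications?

elmpax

elmpax: dortam and umbzin -> elmpax (R6). [1 rule application]
halzin: Using R6, dortam and umbzin make elmpax. elmpax -> zelyul (R7). Using R4, dortam and zelyul make halash. halash and umbzin and pelyor -> halzin (R3). [4 rule applications]
elmpax needs fewer.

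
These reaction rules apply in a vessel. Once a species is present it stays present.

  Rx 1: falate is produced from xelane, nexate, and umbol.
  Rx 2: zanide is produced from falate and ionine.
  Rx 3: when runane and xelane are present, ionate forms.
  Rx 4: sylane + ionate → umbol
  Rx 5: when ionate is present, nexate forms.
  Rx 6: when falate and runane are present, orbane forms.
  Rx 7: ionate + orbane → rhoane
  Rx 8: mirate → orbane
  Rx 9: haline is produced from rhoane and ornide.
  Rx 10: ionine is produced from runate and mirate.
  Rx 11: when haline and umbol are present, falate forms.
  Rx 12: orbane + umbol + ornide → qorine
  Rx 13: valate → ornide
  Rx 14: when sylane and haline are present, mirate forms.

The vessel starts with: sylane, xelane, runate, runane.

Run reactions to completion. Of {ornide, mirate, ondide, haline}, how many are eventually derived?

0

ornide would need valate (Rx 13), but valate never forms.
mirate would need sylane and haline (Rx 14), but haline never forms.
No rule produces ondide, and it is not given.
haline would need rhoane and ornide (Rx 9), but ornide never forms.
None of the 4 are reached.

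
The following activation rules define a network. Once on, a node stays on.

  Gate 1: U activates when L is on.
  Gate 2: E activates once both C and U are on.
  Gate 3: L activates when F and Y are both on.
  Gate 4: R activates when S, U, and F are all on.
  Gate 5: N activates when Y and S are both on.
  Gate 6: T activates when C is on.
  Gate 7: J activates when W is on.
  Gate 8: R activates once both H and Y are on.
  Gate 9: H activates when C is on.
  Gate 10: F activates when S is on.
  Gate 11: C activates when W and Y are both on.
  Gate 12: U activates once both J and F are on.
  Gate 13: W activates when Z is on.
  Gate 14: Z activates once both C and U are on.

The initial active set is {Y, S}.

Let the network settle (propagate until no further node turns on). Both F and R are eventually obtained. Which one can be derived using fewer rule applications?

F

F: Gate 10: S on → F on. [1 rule application]
R: S is on, so F activates (Gate 10). F and Y are on, so L activates (Gate 3). Gate 1: L on → U on. S, U, and F are on, so R activates (Gate 4). [4 rule applications]
F needs fewer.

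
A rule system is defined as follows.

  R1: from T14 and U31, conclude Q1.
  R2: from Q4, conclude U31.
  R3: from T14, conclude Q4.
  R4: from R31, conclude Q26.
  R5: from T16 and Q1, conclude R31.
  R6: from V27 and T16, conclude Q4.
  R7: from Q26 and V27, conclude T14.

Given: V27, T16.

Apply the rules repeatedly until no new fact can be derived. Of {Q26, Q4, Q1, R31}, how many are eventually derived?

1

From V27 and T16, R6 gives Q4.
Q26 would need R31 (R4), but R31 is never established.
Q4: reached.
Q1 would need T14 and U31 (R1), but T14 is never established.
R31 would need T16 and Q1 (R5), but Q1 is never established.
Reached: Q4 — 1 of the 4.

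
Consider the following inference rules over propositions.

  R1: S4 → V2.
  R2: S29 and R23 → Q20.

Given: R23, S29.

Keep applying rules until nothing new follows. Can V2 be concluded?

No

V2 would need S4 (R1), but S4 is never established.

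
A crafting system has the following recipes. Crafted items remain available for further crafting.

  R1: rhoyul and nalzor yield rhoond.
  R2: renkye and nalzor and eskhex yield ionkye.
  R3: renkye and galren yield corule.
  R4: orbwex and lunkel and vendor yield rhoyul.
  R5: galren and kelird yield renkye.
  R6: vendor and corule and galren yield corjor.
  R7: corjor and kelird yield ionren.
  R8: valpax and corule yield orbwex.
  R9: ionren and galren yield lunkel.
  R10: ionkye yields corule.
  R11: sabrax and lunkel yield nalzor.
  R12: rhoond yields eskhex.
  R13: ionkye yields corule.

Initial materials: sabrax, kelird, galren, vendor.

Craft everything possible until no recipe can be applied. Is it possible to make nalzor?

Yes

Using R5, galren and kelird make renkye.
Using R3, renkye and galren make corule.
Using R6, vendor, corule, and galren make corjor.
corjor and kelird → ionren (R7).
Using R9, ionren and galren make lunkel.
Using R11, sabrax and lunkel make nalzor.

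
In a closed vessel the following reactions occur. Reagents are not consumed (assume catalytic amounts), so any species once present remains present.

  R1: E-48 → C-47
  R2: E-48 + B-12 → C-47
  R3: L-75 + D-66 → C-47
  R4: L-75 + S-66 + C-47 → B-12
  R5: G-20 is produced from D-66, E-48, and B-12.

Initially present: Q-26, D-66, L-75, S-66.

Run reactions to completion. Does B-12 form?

Yes

L-75 and D-66 present → C-47 forms (R3).
L-75, S-66, and C-47 present → B-12 forms (R4).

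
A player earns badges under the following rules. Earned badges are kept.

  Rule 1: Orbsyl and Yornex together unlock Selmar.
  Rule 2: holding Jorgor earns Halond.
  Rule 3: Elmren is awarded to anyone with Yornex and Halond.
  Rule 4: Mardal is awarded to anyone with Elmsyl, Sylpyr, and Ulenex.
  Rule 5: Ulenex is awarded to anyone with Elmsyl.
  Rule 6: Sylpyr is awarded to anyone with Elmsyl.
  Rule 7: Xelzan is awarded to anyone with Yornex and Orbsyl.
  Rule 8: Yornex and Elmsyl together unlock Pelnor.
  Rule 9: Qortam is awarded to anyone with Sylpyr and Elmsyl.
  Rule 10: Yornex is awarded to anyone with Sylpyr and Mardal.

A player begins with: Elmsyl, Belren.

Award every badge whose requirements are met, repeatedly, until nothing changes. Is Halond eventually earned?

No

Halond would need Jorgor (Rule 2), but Jorgor is never earned.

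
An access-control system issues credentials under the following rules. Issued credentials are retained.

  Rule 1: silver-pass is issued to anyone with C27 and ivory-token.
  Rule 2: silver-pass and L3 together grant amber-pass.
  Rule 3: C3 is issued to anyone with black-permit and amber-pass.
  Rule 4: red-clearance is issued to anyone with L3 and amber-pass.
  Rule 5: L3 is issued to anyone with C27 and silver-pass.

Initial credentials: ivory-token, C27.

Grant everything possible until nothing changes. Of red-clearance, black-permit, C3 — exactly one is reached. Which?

red-clearance

Holding C27 and ivory-token grants silver-pass (Rule 1).
Holding C27 and silver-pass grants L3 (Rule 5).
Holding silver-pass and L3 grants amber-pass (Rule 2).
Holding L3 and amber-pass grants red-clearance (Rule 4).
C3 would need black-permit and amber-pass (Rule 3), but black-permit is never granted. No rule produces black-permit, and it is not given.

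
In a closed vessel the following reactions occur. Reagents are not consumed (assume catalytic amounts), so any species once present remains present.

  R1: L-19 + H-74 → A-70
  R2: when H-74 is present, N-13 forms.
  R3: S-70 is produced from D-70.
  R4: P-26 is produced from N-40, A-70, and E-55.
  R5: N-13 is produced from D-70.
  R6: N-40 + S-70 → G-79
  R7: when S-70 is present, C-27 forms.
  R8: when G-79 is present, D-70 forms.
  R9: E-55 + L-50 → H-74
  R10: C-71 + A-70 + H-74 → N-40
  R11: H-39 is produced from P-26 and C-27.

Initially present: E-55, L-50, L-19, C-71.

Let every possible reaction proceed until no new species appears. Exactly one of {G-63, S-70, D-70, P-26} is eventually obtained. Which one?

P-26

E-55 and L-50 present → H-74 forms (R9).
L-19 and H-74 present → A-70 forms (R1).
C-71, A-70, and H-74 present → N-40 forms (R10).
N-40, A-70, and E-55 present → P-26 forms (R4).
No rule produces G-63, and it is not given. D-70 would need G-79 (R8), but G-79 never forms. S-70 would need D-70 (R3), but D-70 never forms.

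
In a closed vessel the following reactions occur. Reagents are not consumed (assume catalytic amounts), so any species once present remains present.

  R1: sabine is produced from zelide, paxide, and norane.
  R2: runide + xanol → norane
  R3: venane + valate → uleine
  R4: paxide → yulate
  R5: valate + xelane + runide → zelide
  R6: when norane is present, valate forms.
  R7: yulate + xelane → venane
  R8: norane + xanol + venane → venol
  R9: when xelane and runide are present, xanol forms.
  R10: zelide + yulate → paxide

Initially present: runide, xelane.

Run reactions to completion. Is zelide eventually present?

Yes

xelane and runide present → xanol forms (R9).
runide and xanol present → norane forms (R2).
norane present → valate forms (R6).
valate, xelane, and runide present → zelide forms (R5).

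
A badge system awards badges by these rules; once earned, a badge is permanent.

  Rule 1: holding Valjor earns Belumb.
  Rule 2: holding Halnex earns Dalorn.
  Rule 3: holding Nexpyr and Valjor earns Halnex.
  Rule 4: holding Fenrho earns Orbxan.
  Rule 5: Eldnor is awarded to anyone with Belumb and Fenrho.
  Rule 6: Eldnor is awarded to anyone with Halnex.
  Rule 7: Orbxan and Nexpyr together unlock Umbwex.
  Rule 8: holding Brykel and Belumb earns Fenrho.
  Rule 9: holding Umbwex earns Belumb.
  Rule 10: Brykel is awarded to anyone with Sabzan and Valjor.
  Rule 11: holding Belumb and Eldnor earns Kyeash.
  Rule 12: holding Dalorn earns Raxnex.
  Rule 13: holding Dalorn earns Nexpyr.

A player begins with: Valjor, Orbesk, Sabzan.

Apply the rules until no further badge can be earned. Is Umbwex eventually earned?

No

Umbwex would need Orbxan and Nexpyr (Rule 7), but Nexpyr is never earned.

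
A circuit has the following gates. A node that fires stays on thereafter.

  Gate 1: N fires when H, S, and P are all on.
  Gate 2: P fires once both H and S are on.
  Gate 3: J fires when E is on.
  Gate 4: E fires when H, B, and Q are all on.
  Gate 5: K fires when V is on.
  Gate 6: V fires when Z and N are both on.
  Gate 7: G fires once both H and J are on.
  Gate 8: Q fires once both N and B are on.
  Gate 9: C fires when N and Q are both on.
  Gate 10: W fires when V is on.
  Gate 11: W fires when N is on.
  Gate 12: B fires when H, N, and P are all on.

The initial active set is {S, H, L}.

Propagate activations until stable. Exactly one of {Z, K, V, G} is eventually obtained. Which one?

G

H and S are on, so P fires (Gate 2).
H, S, and P are on, so N fires (Gate 1).
H, N, and P are on, so B fires (Gate 12).
Gate 8: N and B on → Q on.
H, B, and Q are on, so E fires (Gate 4).
Gate 3: E on → J on.
H and J are on, so G fires (Gate 7).
No rule produces Z, and it is not given. K would need V (Gate 5), but V never turns on. V would need Z and N (Gate 6), but Z never turns on.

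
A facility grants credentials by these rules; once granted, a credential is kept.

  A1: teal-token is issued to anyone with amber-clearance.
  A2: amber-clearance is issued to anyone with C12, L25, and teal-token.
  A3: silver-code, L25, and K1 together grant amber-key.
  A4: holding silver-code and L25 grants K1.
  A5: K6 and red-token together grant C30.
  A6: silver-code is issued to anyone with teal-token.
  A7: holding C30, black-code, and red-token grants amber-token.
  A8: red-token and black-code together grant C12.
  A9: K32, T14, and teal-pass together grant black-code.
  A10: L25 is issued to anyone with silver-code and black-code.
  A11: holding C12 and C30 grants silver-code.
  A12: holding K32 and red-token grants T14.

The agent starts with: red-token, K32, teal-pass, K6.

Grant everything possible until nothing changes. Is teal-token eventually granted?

No

teal-token would need amber-clearance (A1), but amber-clearance is never granted.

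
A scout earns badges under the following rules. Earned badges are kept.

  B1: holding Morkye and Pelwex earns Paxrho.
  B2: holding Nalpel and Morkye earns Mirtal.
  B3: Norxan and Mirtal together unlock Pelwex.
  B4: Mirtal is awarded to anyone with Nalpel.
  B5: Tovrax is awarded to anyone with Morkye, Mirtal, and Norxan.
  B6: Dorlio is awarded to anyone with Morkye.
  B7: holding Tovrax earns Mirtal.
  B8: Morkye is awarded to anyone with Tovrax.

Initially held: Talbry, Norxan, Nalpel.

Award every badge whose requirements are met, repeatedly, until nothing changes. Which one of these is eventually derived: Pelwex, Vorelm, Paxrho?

With Nalpel, Mirtal is earned (B4).
With Norxan and Mirtal, Pelwex is earned (B3).
No rule produces Vorelm, and it is not given. Paxrho would need Morkye and Pelwex (B1), but Morkye is never earned.

Pelwex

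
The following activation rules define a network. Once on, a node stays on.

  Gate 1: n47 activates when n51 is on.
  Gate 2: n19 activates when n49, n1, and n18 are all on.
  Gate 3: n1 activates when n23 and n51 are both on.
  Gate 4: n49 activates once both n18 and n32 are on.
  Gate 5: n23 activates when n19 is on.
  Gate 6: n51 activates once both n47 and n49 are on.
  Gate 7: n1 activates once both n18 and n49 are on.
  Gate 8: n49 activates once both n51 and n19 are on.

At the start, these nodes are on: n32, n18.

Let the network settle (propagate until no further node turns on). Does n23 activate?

Gate 4: n18 and n32 on → n49 on.
Gate 7: n18 and n49 on → n1 on.
n49, n1, and n18 are on, so n19 activates (Gate 2).
n19 is on, so n23 activates (Gate 5).

Yes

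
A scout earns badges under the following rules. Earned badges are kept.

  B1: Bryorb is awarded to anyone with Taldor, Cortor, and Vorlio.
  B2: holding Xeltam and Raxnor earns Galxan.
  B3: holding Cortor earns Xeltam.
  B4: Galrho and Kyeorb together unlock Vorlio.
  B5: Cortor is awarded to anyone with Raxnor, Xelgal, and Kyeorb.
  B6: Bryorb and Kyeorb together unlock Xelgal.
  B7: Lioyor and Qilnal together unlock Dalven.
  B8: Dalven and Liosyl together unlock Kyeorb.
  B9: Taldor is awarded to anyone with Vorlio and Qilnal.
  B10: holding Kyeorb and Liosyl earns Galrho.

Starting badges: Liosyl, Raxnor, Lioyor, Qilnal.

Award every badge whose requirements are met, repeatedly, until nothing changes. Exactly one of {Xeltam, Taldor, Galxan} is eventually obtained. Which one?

Taldor

With Lioyor and Qilnal, Dalven is earned (B7).
With Dalven and Liosyl, Kyeorb is earned (B8).
With Kyeorb and Liosyl, Galrho is earned (B10).
With Galrho and Kyeorb, Vorlio is earned (B4).
With Vorlio and Qilnal, Taldor is earned (B9).
Galxan would need Xeltam and Raxnor (B2), but Xeltam is never earned. Xeltam would need Cortor (B3), but Cortor is never earned.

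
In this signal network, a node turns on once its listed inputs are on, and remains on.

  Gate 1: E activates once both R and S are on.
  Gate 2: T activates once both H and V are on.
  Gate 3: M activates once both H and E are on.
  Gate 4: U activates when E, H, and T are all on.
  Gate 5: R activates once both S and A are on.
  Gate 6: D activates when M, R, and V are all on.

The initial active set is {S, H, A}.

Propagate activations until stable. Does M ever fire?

Yes

S and A are on, so R activates (Gate 5).
Gate 1: R and S on → E on.
Gate 3: H and E on → M on.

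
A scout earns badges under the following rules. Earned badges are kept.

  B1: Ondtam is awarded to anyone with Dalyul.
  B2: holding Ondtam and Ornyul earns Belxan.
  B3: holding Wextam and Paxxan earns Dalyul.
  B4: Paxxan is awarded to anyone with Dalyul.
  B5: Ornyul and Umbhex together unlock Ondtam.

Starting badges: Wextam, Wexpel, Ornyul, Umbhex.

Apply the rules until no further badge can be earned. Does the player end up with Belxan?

With Ornyul and Umbhex, Ondtam is earned (B5).
With Ondtam and Ornyul, Belxan is earned (B2).

Yes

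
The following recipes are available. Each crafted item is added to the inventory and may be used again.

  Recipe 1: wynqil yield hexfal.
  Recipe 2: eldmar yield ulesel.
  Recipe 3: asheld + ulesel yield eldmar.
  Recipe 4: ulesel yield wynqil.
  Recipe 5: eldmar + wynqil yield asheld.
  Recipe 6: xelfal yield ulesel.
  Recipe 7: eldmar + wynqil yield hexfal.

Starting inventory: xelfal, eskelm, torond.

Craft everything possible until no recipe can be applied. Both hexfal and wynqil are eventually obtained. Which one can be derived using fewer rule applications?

wynqil: xelfal → ulesel (Recipe 6). Using Recipe 4, ulesel makes wynqil. [2 rule applications]
hexfal: Using Recipe 6, xelfal makes ulesel. ulesel → wynqil (Recipe 4). Using Recipe 1, wynqil makes hexfal. [3 rule applications]
wynqil needs fewer.

wynqil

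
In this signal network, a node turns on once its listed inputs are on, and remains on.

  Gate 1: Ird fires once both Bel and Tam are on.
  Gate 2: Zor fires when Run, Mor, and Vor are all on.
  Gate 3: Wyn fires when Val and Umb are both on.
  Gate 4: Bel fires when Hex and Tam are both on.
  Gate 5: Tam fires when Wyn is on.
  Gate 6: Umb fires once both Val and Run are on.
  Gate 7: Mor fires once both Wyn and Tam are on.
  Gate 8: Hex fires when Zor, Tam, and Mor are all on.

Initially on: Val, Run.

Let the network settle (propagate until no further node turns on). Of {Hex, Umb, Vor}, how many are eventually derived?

Gate 6: Val and Run on → Umb on.
Hex would need Zor, Tam, and Mor (Gate 8), but Zor never turns on.
Umb: reached.
No rule produces Vor, and it is not given.
Reached: Umb — 1 of the 3.

1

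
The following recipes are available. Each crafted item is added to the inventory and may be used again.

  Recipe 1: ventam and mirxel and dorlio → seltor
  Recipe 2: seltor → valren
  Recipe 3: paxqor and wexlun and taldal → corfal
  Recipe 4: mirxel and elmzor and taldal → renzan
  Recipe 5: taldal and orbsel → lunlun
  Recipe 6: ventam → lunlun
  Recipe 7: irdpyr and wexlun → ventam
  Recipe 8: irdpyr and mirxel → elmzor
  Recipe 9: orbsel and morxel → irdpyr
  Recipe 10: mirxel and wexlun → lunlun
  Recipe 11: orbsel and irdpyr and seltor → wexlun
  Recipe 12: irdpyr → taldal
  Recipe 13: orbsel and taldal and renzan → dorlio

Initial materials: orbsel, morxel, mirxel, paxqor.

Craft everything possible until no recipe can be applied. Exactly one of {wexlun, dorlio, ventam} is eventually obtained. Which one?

Using Recipe 9, orbsel and morxel make irdpyr.
Using Recipe 8, irdpyr and mirxel make elmzor.
irdpyr → taldal (Recipe 12).
Using Recipe 4, mirxel, elmzor, and taldal make renzan.
Using Recipe 13, orbsel, taldal, and renzan make dorlio.
wexlun would need orbsel, irdpyr, and seltor (Recipe 11), but seltor is never obtained. ventam would need irdpyr and wexlun (Recipe 7), but wexlun is never obtained.

dorlio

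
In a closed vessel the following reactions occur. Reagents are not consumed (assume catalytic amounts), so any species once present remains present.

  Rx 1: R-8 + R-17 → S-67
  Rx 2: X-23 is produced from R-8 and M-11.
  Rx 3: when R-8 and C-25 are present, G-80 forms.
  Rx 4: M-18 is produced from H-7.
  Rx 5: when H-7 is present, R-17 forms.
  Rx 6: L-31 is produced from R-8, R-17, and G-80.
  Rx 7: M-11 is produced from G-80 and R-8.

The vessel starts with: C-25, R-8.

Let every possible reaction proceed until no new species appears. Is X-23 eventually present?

R-8 and C-25 present → G-80 forms (Rx 3).
G-80 and R-8 present → M-11 forms (Rx 7).
R-8 and M-11 present → X-23 forms (Rx 2).

Yes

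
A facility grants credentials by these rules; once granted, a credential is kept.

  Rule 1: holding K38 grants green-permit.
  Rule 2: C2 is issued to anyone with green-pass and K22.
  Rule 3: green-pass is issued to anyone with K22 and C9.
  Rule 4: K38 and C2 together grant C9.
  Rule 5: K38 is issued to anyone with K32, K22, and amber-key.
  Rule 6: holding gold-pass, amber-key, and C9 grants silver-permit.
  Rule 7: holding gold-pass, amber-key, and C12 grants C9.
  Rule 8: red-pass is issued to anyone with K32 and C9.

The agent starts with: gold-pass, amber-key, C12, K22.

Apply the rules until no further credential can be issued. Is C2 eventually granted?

Yes

Holding gold-pass, amber-key, and C12 grants C9 (Rule 7).
Holding K22 and C9 grants green-pass (Rule 3).
Holding green-pass and K22 grants C2 (Rule 2).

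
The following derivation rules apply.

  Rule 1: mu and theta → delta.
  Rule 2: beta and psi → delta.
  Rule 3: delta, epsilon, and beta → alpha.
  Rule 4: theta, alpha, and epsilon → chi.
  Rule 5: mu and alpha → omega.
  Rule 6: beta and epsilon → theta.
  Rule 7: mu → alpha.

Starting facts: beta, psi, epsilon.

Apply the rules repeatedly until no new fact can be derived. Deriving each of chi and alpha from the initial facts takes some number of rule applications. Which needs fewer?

alpha: From beta and psi, Rule 2 gives delta. delta, epsilon, and beta hold, so alpha follows (Rule 3). [2 rule applications]
chi: beta and epsilon hold, so theta follows (Rule 6). From beta and psi, Rule 2 gives delta. From delta, epsilon, and beta, Rule 3 gives alpha. theta, alpha, and epsilon hold, so chi follows (Rule 4). [4 rule applications]
alpha needs fewer.

alpha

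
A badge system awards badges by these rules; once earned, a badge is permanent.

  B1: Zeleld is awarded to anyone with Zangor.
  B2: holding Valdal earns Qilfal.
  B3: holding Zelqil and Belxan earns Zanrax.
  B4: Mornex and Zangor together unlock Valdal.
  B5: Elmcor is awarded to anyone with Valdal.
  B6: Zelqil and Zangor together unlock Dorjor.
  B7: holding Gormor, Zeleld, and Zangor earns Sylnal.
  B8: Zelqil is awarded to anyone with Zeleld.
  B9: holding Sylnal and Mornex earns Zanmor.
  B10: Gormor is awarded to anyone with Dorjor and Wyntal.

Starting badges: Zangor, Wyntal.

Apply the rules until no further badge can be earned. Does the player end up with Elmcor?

Elmcor would need Valdal (B5), but Valdal is never earned.

No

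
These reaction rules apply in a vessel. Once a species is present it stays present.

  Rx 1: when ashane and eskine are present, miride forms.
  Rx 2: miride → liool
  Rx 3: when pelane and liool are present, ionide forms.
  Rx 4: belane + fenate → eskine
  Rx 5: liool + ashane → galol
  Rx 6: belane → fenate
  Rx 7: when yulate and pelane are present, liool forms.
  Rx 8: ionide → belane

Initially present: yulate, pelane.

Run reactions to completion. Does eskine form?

yulate and pelane present → liool forms (Rx 7).
pelane and liool present → ionide forms (Rx 3).
ionide present → belane forms (Rx 8).
belane present → fenate forms (Rx 6).
belane and fenate present → eskine forms (Rx 4).

Yes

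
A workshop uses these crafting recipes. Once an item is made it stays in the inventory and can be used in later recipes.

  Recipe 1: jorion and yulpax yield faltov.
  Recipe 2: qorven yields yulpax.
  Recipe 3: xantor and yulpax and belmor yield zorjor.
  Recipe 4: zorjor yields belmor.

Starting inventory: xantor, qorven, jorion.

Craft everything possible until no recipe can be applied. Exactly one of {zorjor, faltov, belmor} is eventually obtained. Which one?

faltov

qorven → yulpax (Recipe 2).
Using Recipe 1, jorion and yulpax make faltov.
belmor would need zorjor (Recipe 4), but zorjor is never obtained. zorjor would need xantor, yulpax, and belmor (Recipe 3), but belmor is never obtained.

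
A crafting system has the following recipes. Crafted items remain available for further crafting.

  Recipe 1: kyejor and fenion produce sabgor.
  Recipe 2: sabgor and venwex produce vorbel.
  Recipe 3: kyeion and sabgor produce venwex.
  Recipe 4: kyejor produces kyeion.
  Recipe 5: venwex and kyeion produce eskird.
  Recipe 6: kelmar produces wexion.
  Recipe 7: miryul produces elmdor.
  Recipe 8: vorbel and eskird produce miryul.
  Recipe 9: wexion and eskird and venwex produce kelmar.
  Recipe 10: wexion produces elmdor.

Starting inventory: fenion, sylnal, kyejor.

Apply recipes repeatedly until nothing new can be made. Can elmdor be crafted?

Using Recipe 1, kyejor and fenion make sabgor.
kyejor → kyeion (Recipe 4).
kyeion and sabgor → venwex (Recipe 3).
sabgor and venwex → vorbel (Recipe 2).
Using Recipe 5, venwex and kyeion make eskird.
Using Recipe 8, vorbel and eskird make miryul.
miryul → elmdor (Recipe 7).

Yes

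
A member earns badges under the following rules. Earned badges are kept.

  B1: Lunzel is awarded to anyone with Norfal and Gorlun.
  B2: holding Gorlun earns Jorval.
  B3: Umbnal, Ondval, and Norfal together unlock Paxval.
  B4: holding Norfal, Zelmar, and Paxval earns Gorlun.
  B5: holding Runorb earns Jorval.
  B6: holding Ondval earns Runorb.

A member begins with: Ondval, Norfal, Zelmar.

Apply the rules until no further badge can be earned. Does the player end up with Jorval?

With Ondval, Runorb is earned (B6).
With Runorb, Jorval is earned (B5).

Yes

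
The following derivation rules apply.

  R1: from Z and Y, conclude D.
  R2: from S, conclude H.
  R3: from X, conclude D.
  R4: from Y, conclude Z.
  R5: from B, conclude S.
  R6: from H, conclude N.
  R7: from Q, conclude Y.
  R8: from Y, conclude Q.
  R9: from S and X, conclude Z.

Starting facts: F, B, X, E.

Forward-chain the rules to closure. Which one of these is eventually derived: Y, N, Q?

B holds, so S follows (R5).
S holds, so H follows (R2).
H holds, so N follows (R6).
Y would need Q (R7), but Q is never established. Q would need Y (R8), but Y is never established.

N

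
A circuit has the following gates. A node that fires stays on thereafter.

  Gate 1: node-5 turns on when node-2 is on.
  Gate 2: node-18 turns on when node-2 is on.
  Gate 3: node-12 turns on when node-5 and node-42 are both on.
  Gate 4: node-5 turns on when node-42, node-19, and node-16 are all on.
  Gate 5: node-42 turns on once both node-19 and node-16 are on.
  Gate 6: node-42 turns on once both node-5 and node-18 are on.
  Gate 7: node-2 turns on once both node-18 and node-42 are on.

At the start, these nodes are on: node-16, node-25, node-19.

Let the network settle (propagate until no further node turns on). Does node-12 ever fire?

Yes

Gate 5: node-19 and node-16 on → node-42 on.
node-42, node-19, and node-16 are on, so node-5 turns on (Gate 4).
node-5 and node-42 are on, so node-12 turns on (Gate 3).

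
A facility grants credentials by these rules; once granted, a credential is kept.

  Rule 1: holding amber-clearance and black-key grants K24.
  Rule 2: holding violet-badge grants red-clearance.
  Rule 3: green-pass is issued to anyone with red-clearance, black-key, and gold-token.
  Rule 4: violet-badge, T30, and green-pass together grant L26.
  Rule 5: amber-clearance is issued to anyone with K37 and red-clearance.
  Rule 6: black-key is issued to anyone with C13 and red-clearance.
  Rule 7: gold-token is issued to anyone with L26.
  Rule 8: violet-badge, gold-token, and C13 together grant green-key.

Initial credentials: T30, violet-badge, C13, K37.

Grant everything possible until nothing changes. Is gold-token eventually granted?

gold-token would need L26 (Rule 7), but L26 is never granted.

No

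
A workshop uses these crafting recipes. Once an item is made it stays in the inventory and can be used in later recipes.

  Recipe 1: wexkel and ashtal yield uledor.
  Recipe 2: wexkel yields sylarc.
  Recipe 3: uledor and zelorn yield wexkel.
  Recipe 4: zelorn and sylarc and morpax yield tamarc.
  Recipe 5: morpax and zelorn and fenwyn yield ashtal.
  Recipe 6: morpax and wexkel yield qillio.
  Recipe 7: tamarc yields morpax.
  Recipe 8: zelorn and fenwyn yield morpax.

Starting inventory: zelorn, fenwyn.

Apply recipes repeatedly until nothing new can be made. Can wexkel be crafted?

No

wexkel would need uledor and zelorn (Recipe 3), but uledor is never obtained.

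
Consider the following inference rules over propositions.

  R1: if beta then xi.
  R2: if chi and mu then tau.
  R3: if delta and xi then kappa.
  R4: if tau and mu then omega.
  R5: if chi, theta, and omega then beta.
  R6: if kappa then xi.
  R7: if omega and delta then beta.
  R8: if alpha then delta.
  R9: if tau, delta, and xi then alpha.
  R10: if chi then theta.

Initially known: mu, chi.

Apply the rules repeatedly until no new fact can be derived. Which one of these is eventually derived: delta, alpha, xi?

chi and mu hold, so tau follows (R2).
From chi, R10 gives theta.
tau and mu hold, so omega follows (R4).
From chi, theta, and omega, R5 gives beta.
From beta, R1 gives xi.
delta would need alpha (R8), but alpha is never established. alpha would need tau, delta, and xi (R9), but delta is never established.

xi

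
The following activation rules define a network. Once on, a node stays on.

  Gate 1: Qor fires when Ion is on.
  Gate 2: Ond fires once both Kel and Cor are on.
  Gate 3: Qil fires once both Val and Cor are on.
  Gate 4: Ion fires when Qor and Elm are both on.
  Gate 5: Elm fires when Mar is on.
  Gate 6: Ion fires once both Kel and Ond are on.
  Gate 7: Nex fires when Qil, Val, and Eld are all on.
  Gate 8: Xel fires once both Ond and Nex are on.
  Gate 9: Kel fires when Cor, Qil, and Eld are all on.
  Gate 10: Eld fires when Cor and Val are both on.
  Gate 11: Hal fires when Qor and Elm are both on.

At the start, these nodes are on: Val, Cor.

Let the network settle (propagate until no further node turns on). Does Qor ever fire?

Gate 10: Cor and Val on → Eld on.
Gate 3: Val and Cor on → Qil on.
Cor, Qil, and Eld are on, so Kel fires (Gate 9).
Gate 2: Kel and Cor on → Ond on.
Gate 6: Kel and Ond on → Ion on.
Gate 1: Ion on → Qor on.

Yes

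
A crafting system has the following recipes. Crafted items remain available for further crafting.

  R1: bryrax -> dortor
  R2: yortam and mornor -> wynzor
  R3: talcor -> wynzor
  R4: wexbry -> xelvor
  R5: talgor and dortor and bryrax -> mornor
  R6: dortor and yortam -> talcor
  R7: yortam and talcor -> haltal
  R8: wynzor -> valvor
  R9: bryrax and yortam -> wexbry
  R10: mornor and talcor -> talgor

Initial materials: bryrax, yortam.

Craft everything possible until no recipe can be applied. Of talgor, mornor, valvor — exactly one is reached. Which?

Using R1, bryrax makes dortor.
dortor and yortam -> talcor (R6).
Using R3, talcor makes wynzor.
wynzor -> valvor (R8).
talgor would need mornor and talcor (R10), but mornor is never obtained. mornor would need talgor, dortor, and bryrax (R5), but talgor is never obtained.

valvor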